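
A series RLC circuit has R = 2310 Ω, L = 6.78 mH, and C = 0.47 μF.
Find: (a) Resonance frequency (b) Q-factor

Step 1 — Resonance condition Im(Z)=0 gives ω₀ = 1/√(LC).
Step 2 — ω₀ = 1/√(0.00678·4.7e-07) = 1.771e+04 rad/s.
Step 3 — f₀ = ω₀/(2π) = 2819 Hz.
Step 4 — Series Q: Q = ω₀L/R = 1.771e+04·0.00678/2310 = 0.05199.

(a) f₀ = 2819 Hz  (b) Q = 0.05199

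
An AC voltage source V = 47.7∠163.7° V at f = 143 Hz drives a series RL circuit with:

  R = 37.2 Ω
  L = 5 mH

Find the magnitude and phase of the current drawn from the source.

Step 1 — Angular frequency: ω = 2π·f = 2π·143 = 898.5 rad/s.
Step 2 — Component impedances:
  R: Z = R = 37.2 Ω
  L: Z = jωL = j·898.5·0.005 = 0 + j4.492 Ω
Step 3 — Series combination: Z_total = R + L = 37.2 + j4.492 Ω = 37.47∠6.9° Ω.
Step 4 — Source phasor: V = 47.7∠163.7° V = -45.78 + j13.39 V.
Step 5 — Ohm's law: I = V / Z_total = (-45.78 + j13.39) / (37.2 + j4.492) = -1.17 + j0.5012 A.
Step 6 — Convert to polar: |I| = 1.273 A, ∠I = 156.8°.

I = 1.273∠156.8° A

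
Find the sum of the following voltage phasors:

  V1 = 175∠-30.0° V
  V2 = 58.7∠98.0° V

Step 1 — Convert each phasor to rectangular form:
  V1 = 175·(cos(-30.0°) + j·sin(-30.0°)) = 151.6 - j87.5 V
  V2 = 58.7·(cos(98.0°) + j·sin(98.0°)) = -8.169 + j58.13 V
Step 2 — Sum components: V_total = 143.4 - j29.37 V.
Step 3 — Convert to polar: |V_total| = 146.4 V, ∠V_total = -11.6°.

V_total = 146.4∠-11.6° V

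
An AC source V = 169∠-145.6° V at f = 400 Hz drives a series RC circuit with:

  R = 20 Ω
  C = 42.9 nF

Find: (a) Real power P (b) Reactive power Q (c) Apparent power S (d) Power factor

Step 1 — Angular frequency: ω = 2π·f = 2π·400 = 2513 rad/s.
Step 2 — Component impedances:
  R: Z = R = 20 Ω
  C: Z = 1/(jωC) = -j/(ω·C) = 0 - j9275 Ω
Step 3 — Series combination: Z_total = R + C = 20 - j9275 Ω = 9275∠-89.9° Ω.
Step 4 — Source phasor: V = 169∠-145.6° V = -139.4 - j95.48 V.
Step 5 — Current: I = V / Z = 0.01026 - j0.01506 A = 0.01822∠-55.7° A.
Step 6 — Complex power: S = V·I* = 0.00664 - j3.079 VA.
Step 7 — Real power: P = Re(S) = 0.00664 W.
Step 8 — Reactive power: Q = Im(S) = -3.079 VAR.
Step 9 — Apparent power: |S| = 3.079 VA.
Step 10 — Power factor: PF = P/|S| = 0.002156 (leading).

(a) P = 0.00664 W  (b) Q = -3.079 VAR  (c) S = 3.079 VA  (d) PF = 0.002156 (leading)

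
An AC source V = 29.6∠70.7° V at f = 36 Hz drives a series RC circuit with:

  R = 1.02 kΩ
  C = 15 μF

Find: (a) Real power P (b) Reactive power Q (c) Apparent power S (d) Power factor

Step 1 — Angular frequency: ω = 2π·f = 2π·36 = 226.2 rad/s.
Step 2 — Component impedances:
  R: Z = R = 1020 Ω
  C: Z = 1/(jωC) = -j/(ω·C) = 0 - j294.7 Ω
Step 3 — Series combination: Z_total = R + C = 1020 - j294.7 Ω = 1062∠-16.1° Ω.
Step 4 — Source phasor: V = 29.6∠70.7° V = 9.783 + j27.94 V.
Step 5 — Current: I = V / Z = 0.001548 + j0.02784 A = 0.02788∠86.8° A.
Step 6 — Complex power: S = V·I* = 0.7928 - j0.2291 VA.
Step 7 — Real power: P = Re(S) = 0.7928 W.
Step 8 — Reactive power: Q = Im(S) = -0.2291 VAR.
Step 9 — Apparent power: |S| = 0.8252 VA.
Step 10 — Power factor: PF = P/|S| = 0.9607 (leading).

(a) P = 0.7928 W  (b) Q = -0.2291 VAR  (c) S = 0.8252 VA  (d) PF = 0.9607 (leading)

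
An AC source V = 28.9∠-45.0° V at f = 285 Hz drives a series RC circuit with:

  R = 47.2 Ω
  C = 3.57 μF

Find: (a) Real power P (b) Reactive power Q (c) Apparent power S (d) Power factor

Step 1 — Angular frequency: ω = 2π·f = 2π·285 = 1791 rad/s.
Step 2 — Component impedances:
  R: Z = R = 47.2 Ω
  C: Z = 1/(jωC) = -j/(ω·C) = 0 - j156.4 Ω
Step 3 — Series combination: Z_total = R + C = 47.2 - j156.4 Ω = 163.4∠-73.2° Ω.
Step 4 — Source phasor: V = 28.9∠-45.0° V = 20.44 - j20.44 V.
Step 5 — Current: I = V / Z = 0.1559 + j0.08361 A = 0.1769∠28.2° A.
Step 6 — Complex power: S = V·I* = 1.477 - j4.894 VA.
Step 7 — Real power: P = Re(S) = 1.477 W.
Step 8 — Reactive power: Q = Im(S) = -4.894 VAR.
Step 9 — Apparent power: |S| = 5.112 VA.
Step 10 — Power factor: PF = P/|S| = 0.2889 (leading).

(a) P = 1.477 W  (b) Q = -4.894 VAR  (c) S = 5.112 VA  (d) PF = 0.2889 (leading)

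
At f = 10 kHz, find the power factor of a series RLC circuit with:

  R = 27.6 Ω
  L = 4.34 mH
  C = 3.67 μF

Step 1 — Angular frequency: ω = 2π·f = 2π·1e+04 = 6.283e+04 rad/s.
Step 2 — Component impedances:
  R: Z = R = 27.6 Ω
  L: Z = jωL = j·6.283e+04·0.00434 = 0 + j272.7 Ω
  C: Z = 1/(jωC) = -j/(ω·C) = 0 - j4.337 Ω
Step 3 — Series combination: Z_total = R + L + C = 27.6 + j268.4 Ω = 269.8∠84.1° Ω.
Step 4 — Power factor: PF = cos(φ) = Re(Z)/|Z| = 27.6/269.8 = 0.1023.
Step 5 — Type: Im(Z) = 268.4 ⇒ lagging (phase φ = 84.1°).

PF = 0.1023 (lagging, φ = 84.1°)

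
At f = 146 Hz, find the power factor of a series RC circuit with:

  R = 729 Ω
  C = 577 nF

Step 1 — Angular frequency: ω = 2π·f = 2π·146 = 917.3 rad/s.
Step 2 — Component impedances:
  R: Z = R = 729 Ω
  C: Z = 1/(jωC) = -j/(ω·C) = 0 - j1889 Ω
Step 3 — Series combination: Z_total = R + C = 729 - j1889 Ω = 2025∠-68.9° Ω.
Step 4 — Power factor: PF = cos(φ) = Re(Z)/|Z| = 729/2025 = 0.36.
Step 5 — Type: Im(Z) = -1889 ⇒ leading (phase φ = -68.9°).

PF = 0.36 (leading, φ = -68.9°)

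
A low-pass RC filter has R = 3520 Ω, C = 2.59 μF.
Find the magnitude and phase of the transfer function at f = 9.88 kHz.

Step 1 — Angular frequency: ω = 2π·9880 = 6.208e+04 rad/s.
Step 2 — Transfer function: H(jω) = 1/(1 + jωRC).
Step 3 — Denominator: 1 + jωRC = 1 + j·6.208e+04·3520·2.59e-06 = 1 + j566.
Step 4 — H = 3.122e-06 - j0.001767.
Step 5 — Magnitude: |H| = 0.001767 (-55.1 dB); phase: φ = -89.9°.

|H| = 0.001767 (-55.1 dB), φ = -89.9°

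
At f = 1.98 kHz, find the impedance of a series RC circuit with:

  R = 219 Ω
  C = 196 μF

Step 1 — Angular frequency: ω = 2π·f = 2π·1980 = 1.244e+04 rad/s.
Step 2 — Component impedances:
  R: Z = R = 219 Ω
  C: Z = 1/(jωC) = -j/(ω·C) = 0 - j0.4101 Ω
Step 3 — Series combination: Z_total = R + C = 219 - j0.4101 Ω = 219∠-0.1° Ω.

Z = 219 - j0.4101 Ω = 219∠-0.1° Ω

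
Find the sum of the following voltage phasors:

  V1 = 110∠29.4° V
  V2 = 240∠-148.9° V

Step 1 — Convert each phasor to rectangular form:
  V1 = 110·(cos(29.4°) + j·sin(29.4°)) = 95.83 + j54 V
  V2 = 240·(cos(-148.9°) + j·sin(-148.9°)) = -205.5 - j124 V
Step 2 — Sum components: V_total = -109.7 - j69.97 V.
Step 3 — Convert to polar: |V_total| = 130.1 V, ∠V_total = -147.5°.

V_total = 130.1∠-147.5° V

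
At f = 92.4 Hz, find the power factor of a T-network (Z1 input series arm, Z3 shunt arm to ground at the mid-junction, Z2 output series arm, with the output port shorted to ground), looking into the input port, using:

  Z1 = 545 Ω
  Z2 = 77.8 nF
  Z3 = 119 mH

Step 1 — Angular frequency: ω = 2π·f = 2π·92.4 = 580.6 rad/s.
Step 2 — Component impedances:
  Z1: Z = R = 545 Ω
  Z2: Z = 1/(jωC) = -j/(ω·C) = 0 - j2.214e+04 Ω
  Z3: Z = jωL = j·580.6·0.119 = 0 + j69.09 Ω
Step 3 — With the output port shorted to ground, the output series arm Z2 runs from the junction to ground; the shunt arm Z3 also runs from the junction to ground. They appear in parallel: Z3 || Z2 = 0 + j69.3 Ω.
Step 4 — Series with input arm Z1: Z_in = Z1 + (Z3 || Z2) = 545 + j69.3 Ω = 549.4∠7.2° Ω.
Step 5 — Power factor: PF = cos(φ) = Re(Z)/|Z| = 545/549.4 = 0.992.
Step 6 — Type: Im(Z) = 69.3 ⇒ lagging (phase φ = 7.2°).

PF = 0.992 (lagging, φ = 7.2°)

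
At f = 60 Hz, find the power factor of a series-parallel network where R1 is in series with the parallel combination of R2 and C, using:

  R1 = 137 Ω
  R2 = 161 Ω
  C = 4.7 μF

Step 1 — Angular frequency: ω = 2π·f = 2π·60 = 377 rad/s.
Step 2 — Component impedances:
  R1: Z = R = 137 Ω
  R2: Z = R = 161 Ω
  C: Z = 1/(jωC) = -j/(ω·C) = 0 - j564.4 Ω
Step 3 — Parallel branch: R2 || C = 1/(1/R2 + 1/C) = 148.9 - j42.47 Ω.
Step 4 — Series with R1: Z_total = R1 + (R2 || C) = 285.9 - j42.47 Ω = 289∠-8.5° Ω.
Step 5 — Power factor: PF = cos(φ) = Re(Z)/|Z| = 285.88/289.02 = 0.9891.
Step 6 — Type: Im(Z) = -42.47 ⇒ leading (phase φ = -8.5°).

PF = 0.9891 (leading, φ = -8.5°)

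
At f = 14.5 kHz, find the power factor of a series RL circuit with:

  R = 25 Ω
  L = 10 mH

Step 1 — Angular frequency: ω = 2π·f = 2π·1.45e+04 = 9.111e+04 rad/s.
Step 2 — Component impedances:
  R: Z = R = 25 Ω
  L: Z = jωL = j·9.111e+04·0.01 = 0 + j911.1 Ω
Step 3 — Series combination: Z_total = R + L = 25 + j911.1 Ω = 911.4∠88.4° Ω.
Step 4 — Power factor: PF = cos(φ) = Re(Z)/|Z| = 25/911.4 = 0.02743.
Step 5 — Type: Im(Z) = 911.1 ⇒ lagging (phase φ = 88.4°).

PF = 0.02743 (lagging, φ = 88.4°)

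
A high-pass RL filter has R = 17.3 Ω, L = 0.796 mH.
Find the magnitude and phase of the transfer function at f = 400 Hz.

Step 1 — Angular frequency: ω = 2π·400 = 2513 rad/s.
Step 2 — Transfer function: H(jω) = jωL/(R + jωL).
Step 3 — Numerator jωL = j·2.001; denominator R + jωL = 17.3 + j2.001.
Step 4 — H = 0.0132 + j0.1141.
Step 5 — Magnitude: |H| = 0.1149 (-18.8 dB); phase: φ = 83.4°.

|H| = 0.1149 (-18.8 dB), φ = 83.4°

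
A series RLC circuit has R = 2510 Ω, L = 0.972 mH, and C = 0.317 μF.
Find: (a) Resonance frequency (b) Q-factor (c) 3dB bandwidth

Step 1 — Resonance: ω₀ = 1/√(LC) = 1/√(0.000972·3.17e-07) = 5.697e+04 rad/s.
Step 2 — f₀ = ω₀/(2π) = 9067 Hz.
Step 3 — Series Q: Q = ω₀L/R = 5.697e+04·0.000972/2510 = 0.02206.
Step 4 — Bandwidth: Δω = ω₀/Q = 2.582e+06 rad/s; BW = Δω/(2π) = 4.11e+05 Hz.

(a) f₀ = 9067 Hz  (b) Q = 0.02206  (c) BW = 4.11e+05 Hz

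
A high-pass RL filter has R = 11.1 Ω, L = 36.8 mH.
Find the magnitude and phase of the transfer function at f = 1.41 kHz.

Step 1 — Angular frequency: ω = 2π·1410 = 8859 rad/s.
Step 2 — Transfer function: H(jω) = jωL/(R + jωL).
Step 3 — Numerator jωL = j·326; denominator R + jωL = 11.1 + j326.
Step 4 — H = 0.9988 + j0.03401.
Step 5 — Magnitude: |H| = 0.9994 (-0.0 dB); phase: φ = 1.9°.

|H| = 0.9994 (-0.0 dB), φ = 1.9°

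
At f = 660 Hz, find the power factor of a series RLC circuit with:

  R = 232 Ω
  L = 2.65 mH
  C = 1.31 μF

Step 1 — Angular frequency: ω = 2π·f = 2π·660 = 4147 rad/s.
Step 2 — Component impedances:
  R: Z = R = 232 Ω
  L: Z = jωL = j·4147·0.00265 = 0 + j10.99 Ω
  C: Z = 1/(jωC) = -j/(ω·C) = 0 - j184.1 Ω
Step 3 — Series combination: Z_total = R + L + C = 232 - j173.1 Ω = 289.5∠-36.7° Ω.
Step 4 — Power factor: PF = cos(φ) = Re(Z)/|Z| = 232/289.45 = 0.8015.
Step 5 — Type: Im(Z) = -173.1 ⇒ leading (phase φ = -36.7°).

PF = 0.8015 (leading, φ = -36.7°)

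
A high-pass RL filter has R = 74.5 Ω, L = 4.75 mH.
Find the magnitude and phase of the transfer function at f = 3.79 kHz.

Step 1 — Angular frequency: ω = 2π·3790 = 2.381e+04 rad/s.
Step 2 — Transfer function: H(jω) = jωL/(R + jωL).
Step 3 — Numerator jωL = j·113.1; denominator R + jωL = 74.5 + j113.1.
Step 4 — H = 0.6974 + j0.4594.
Step 5 — Magnitude: |H| = 0.8351 (-1.6 dB); phase: φ = 33.4°.

|H| = 0.8351 (-1.6 dB), φ = 33.4°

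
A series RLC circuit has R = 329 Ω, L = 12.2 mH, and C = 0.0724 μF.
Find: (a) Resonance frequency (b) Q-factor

Step 1 — Resonance condition Im(Z)=0 gives ω₀ = 1/√(LC).
Step 2 — ω₀ = 1/√(0.0122·7.24e-08) = 3.365e+04 rad/s.
Step 3 — f₀ = ω₀/(2π) = 5355 Hz.
Step 4 — Series Q: Q = ω₀L/R = 3.365e+04·0.0122/329 = 1.248.

(a) f₀ = 5355 Hz  (b) Q = 1.248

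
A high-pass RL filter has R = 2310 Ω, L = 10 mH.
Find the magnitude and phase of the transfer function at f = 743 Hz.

Step 1 — Angular frequency: ω = 2π·743 = 4668 rad/s.
Step 2 — Transfer function: H(jω) = jωL/(R + jωL).
Step 3 — Numerator jωL = j·46.68; denominator R + jωL = 2310 + j46.68.
Step 4 — H = 0.0004083 + j0.0202.
Step 5 — Magnitude: |H| = 0.02021 (-33.9 dB); phase: φ = 88.8°.

|H| = 0.02021 (-33.9 dB), φ = 88.8°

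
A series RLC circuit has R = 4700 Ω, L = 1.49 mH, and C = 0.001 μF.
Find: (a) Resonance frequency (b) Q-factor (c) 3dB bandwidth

Step 1 — Resonance: ω₀ = 1/√(LC) = 1/√(0.00149·1e-09) = 8.192e+05 rad/s.
Step 2 — f₀ = ω₀/(2π) = 1.304e+05 Hz.
Step 3 — Series Q: Q = ω₀L/R = 8.192e+05·0.00149/4700 = 0.2597.
Step 4 — Bandwidth: Δω = ω₀/Q = 3.154e+06 rad/s; BW = Δω/(2π) = 5.02e+05 Hz.

(a) f₀ = 1.304e+05 Hz  (b) Q = 0.2597  (c) BW = 5.02e+05 Hz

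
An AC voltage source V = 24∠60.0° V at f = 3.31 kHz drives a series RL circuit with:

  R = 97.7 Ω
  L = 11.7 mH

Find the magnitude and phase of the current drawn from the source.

Step 1 — Angular frequency: ω = 2π·f = 2π·3310 = 2.08e+04 rad/s.
Step 2 — Component impedances:
  R: Z = R = 97.7 Ω
  L: Z = jωL = j·2.08e+04·0.0117 = 0 + j243.3 Ω
Step 3 — Series combination: Z_total = R + L = 97.7 + j243.3 Ω = 262.2∠68.1° Ω.
Step 4 — Source phasor: V = 24∠60.0° V = 12 + j20.78 V.
Step 5 — Ohm's law: I = V / Z_total = (12 + j20.78) / (97.7 + j243.3) = 0.09061 - j0.01293 A.
Step 6 — Convert to polar: |I| = 0.09153 A, ∠I = -8.1°.

I = 0.09153∠-8.1° A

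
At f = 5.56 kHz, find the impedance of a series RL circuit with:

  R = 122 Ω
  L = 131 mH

Step 1 — Angular frequency: ω = 2π·f = 2π·5560 = 3.493e+04 rad/s.
Step 2 — Component impedances:
  R: Z = R = 122 Ω
  L: Z = jωL = j·3.493e+04·0.131 = 0 + j4576 Ω
Step 3 — Series combination: Z_total = R + L = 122 + j4576 Ω = 4578∠88.5° Ω.

Z = 122 + j4576 Ω = 4578∠88.5° Ω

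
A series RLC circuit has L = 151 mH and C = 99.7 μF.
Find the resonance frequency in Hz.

Step 1 — Resonance condition Im(Z)=0 gives ω₀ = 1/√(LC).
Step 2 — ω₀ = 1/√(0.151·9.97e-05) = 257.7 rad/s.
Step 3 — f₀ = ω₀/(2π) = 41.02 Hz.

f₀ = 41.02 Hz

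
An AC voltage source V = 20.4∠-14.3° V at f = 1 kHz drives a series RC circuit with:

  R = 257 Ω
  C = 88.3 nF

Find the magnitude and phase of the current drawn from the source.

Step 1 — Angular frequency: ω = 2π·f = 2π·1000 = 6283 rad/s.
Step 2 — Component impedances:
  R: Z = R = 257 Ω
  C: Z = 1/(jωC) = -j/(ω·C) = 0 - j1802 Ω
Step 3 — Series combination: Z_total = R + C = 257 - j1802 Ω = 1821∠-81.9° Ω.
Step 4 — Source phasor: V = 20.4∠-14.3° V = 19.77 - j5.039 V.
Step 5 — Ohm's law: I = V / Z_total = (19.77 - j5.039) / (257 - j1802) = 0.004272 + j0.01036 A.
Step 6 — Convert to polar: |I| = 0.0112 A, ∠I = 67.6°.

I = 0.0112∠67.6° A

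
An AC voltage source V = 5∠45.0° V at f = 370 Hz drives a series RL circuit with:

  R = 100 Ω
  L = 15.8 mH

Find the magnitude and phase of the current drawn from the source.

Step 1 — Angular frequency: ω = 2π·f = 2π·370 = 2325 rad/s.
Step 2 — Component impedances:
  R: Z = R = 100 Ω
  L: Z = jωL = j·2325·0.0158 = 0 + j36.73 Ω
Step 3 — Series combination: Z_total = R + L = 100 + j36.73 Ω = 106.5∠20.2° Ω.
Step 4 — Source phasor: V = 5∠45.0° V = 3.536 + j3.536 V.
Step 5 — Ohm's law: I = V / Z_total = (3.536 + j3.536) / (100 + j36.73) = 0.04259 + j0.01971 A.
Step 6 — Convert to polar: |I| = 0.04693 A, ∠I = 24.8°.

I = 0.04693∠24.8° A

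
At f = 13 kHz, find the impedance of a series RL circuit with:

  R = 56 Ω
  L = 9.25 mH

Step 1 — Angular frequency: ω = 2π·f = 2π·1.3e+04 = 8.168e+04 rad/s.
Step 2 — Component impedances:
  R: Z = R = 56 Ω
  L: Z = jωL = j·8.168e+04·0.00925 = 0 + j755.6 Ω
Step 3 — Series combination: Z_total = R + L = 56 + j755.6 Ω = 757.6∠85.8° Ω.

Z = 56 + j755.6 Ω = 757.6∠85.8° Ω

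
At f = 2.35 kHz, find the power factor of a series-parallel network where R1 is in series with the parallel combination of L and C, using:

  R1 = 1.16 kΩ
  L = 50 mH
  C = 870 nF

Step 1 — Angular frequency: ω = 2π·f = 2π·2350 = 1.477e+04 rad/s.
Step 2 — Component impedances:
  R1: Z = R = 1160 Ω
  L: Z = jωL = j·1.477e+04·0.05 = 0 + j738.3 Ω
  C: Z = 1/(jωC) = -j/(ω·C) = 0 - j77.85 Ω
Step 3 — Parallel branch: L || C = 1/(1/L + 1/C) = 0 - j87.02 Ω.
Step 4 — Series with R1: Z_total = R1 + (L || C) = 1160 - j87.02 Ω = 1163∠-4.3° Ω.
Step 5 — Power factor: PF = cos(φ) = Re(Z)/|Z| = 1160/1163.3 = 0.9972.
Step 6 — Type: Im(Z) = -87.02 ⇒ leading (phase φ = -4.3°).

PF = 0.9972 (leading, φ = -4.3°)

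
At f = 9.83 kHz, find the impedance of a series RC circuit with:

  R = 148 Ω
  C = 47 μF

Step 1 — Angular frequency: ω = 2π·f = 2π·9830 = 6.176e+04 rad/s.
Step 2 — Component impedances:
  R: Z = R = 148 Ω
  C: Z = 1/(jωC) = -j/(ω·C) = 0 - j0.3445 Ω
Step 3 — Series combination: Z_total = R + C = 148 - j0.3445 Ω = 148∠-0.1° Ω.

Z = 148 - j0.3445 Ω = 148∠-0.1° Ω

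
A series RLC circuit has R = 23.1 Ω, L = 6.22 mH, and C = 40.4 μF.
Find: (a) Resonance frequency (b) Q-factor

Step 1 — Resonance condition Im(Z)=0 gives ω₀ = 1/√(LC).
Step 2 — ω₀ = 1/√(0.00622·4.04e-05) = 1995 rad/s.
Step 3 — f₀ = ω₀/(2π) = 317.5 Hz.
Step 4 — Series Q: Q = ω₀L/R = 1995·0.00622/23.1 = 0.5371.

(a) f₀ = 317.5 Hz  (b) Q = 0.5371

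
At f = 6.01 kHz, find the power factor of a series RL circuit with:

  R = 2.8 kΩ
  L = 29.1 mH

Step 1 — Angular frequency: ω = 2π·f = 2π·6010 = 3.776e+04 rad/s.
Step 2 — Component impedances:
  R: Z = R = 2800 Ω
  L: Z = jωL = j·3.776e+04·0.0291 = 0 + j1099 Ω
Step 3 — Series combination: Z_total = R + L = 2800 + j1099 Ω = 3008∠21.4° Ω.
Step 4 — Power factor: PF = cos(φ) = Re(Z)/|Z| = 2800/3008 = 0.9309.
Step 5 — Type: Im(Z) = 1099 ⇒ lagging (phase φ = 21.4°).

PF = 0.9309 (lagging, φ = 21.4°)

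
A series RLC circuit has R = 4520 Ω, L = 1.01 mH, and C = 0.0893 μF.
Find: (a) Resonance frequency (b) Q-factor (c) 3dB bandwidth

Step 1 — Resonance condition Im(Z)=0 gives ω₀ = 1/√(LC).
Step 2 — ω₀ = 1/√(0.00101·8.93e-08) = 1.053e+05 rad/s.
Step 3 — f₀ = ω₀/(2π) = 1.676e+04 Hz.
Step 4 — Series Q: Q = ω₀L/R = 1.053e+05·0.00101/4520 = 0.02353.
Step 5 — 3dB bandwidth: Δω = ω₀/Q = 4.475e+06 rad/s; BW = Δω/(2π) = 7.123e+05 Hz.

(a) f₀ = 1.676e+04 Hz  (b) Q = 0.02353  (c) BW = 7.123e+05 Hz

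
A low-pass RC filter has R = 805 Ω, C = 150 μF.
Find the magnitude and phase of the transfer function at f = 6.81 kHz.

Step 1 — Angular frequency: ω = 2π·6810 = 4.279e+04 rad/s.
Step 2 — Transfer function: H(jω) = 1/(1 + jωRC).
Step 3 — Denominator: 1 + jωRC = 1 + j·4.279e+04·805·0.00015 = 1 + j5167.
Step 4 — H = 3.746e-08 - j0.0001935.
Step 5 — Magnitude: |H| = 0.0001935 (-74.3 dB); phase: φ = -90.0°.

|H| = 0.0001935 (-74.3 dB), φ = -90.0°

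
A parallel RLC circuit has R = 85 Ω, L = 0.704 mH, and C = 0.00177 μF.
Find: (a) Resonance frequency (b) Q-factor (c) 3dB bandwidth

Step 1 — Resonance: ω₀ = 1/√(LC) = 1/√(0.000704·1.77e-09) = 8.958e+05 rad/s.
Step 2 — f₀ = ω₀/(2π) = 1.426e+05 Hz.
Step 3 — Parallel Q: Q = R/(ω₀L) = 85/(8.958e+05·0.000704) = 0.1348.
Step 4 — Bandwidth: Δω = ω₀/Q = 6.647e+06 rad/s; BW = Δω/(2π) = 1.058e+06 Hz.

(a) f₀ = 1.426e+05 Hz  (b) Q = 0.1348  (c) BW = 1.058e+06 Hz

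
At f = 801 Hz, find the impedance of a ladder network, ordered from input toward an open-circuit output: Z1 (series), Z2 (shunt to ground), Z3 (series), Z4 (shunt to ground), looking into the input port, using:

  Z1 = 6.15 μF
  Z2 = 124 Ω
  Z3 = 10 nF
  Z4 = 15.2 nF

Step 1 — Angular frequency: ω = 2π·f = 2π·801 = 5033 rad/s.
Step 2 — Component impedances:
  Z1: Z = 1/(jωC) = -j/(ω·C) = 0 - j32.31 Ω
  Z2: Z = R = 124 Ω
  Z3: Z = 1/(jωC) = -j/(ω·C) = 0 - j1.987e+04 Ω
  Z4: Z = 1/(jωC) = -j/(ω·C) = 0 - j1.307e+04 Ω
Step 3 — Ladder network (open output): work backward from the far end, alternating series and parallel combinations. Z_in = 124 - j32.77 Ω = 128.3∠-14.8° Ω.

Z = 124 - j32.77 Ω = 128.3∠-14.8° Ω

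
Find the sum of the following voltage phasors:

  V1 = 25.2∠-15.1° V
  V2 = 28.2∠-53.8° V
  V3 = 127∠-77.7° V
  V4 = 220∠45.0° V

Step 1 — Convert each phasor to rectangular form:
  V1 = 25.2·(cos(-15.1°) + j·sin(-15.1°)) = 24.33 - j6.565 V
  V2 = 28.2·(cos(-53.8°) + j·sin(-53.8°)) = 16.66 - j22.76 V
  V3 = 127·(cos(-77.7°) + j·sin(-77.7°)) = 27.05 - j124.1 V
  V4 = 220·(cos(45.0°) + j·sin(45.0°)) = 155.6 + j155.6 V
Step 2 — Sum components: V_total = 223.6 + j2.158 V.
Step 3 — Convert to polar: |V_total| = 223.6 V, ∠V_total = 0.6°.

V_total = 223.6∠0.6° V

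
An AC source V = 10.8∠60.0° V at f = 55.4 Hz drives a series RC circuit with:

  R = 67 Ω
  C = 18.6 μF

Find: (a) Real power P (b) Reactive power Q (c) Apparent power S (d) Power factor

Step 1 — Angular frequency: ω = 2π·f = 2π·55.4 = 348.1 rad/s.
Step 2 — Component impedances:
  R: Z = R = 67 Ω
  C: Z = 1/(jωC) = -j/(ω·C) = 0 - j154.5 Ω
Step 3 — Series combination: Z_total = R + C = 67 - j154.5 Ω = 168.4∠-66.5° Ω.
Step 4 — Source phasor: V = 10.8∠60.0° V = 5.4 + j9.353 V.
Step 5 — Current: I = V / Z = -0.0382 + j0.05153 A = 0.06415∠126.5° A.
Step 6 — Complex power: S = V·I* = 0.2757 - j0.6356 VA.
Step 7 — Real power: P = Re(S) = 0.2757 W.
Step 8 — Reactive power: Q = Im(S) = -0.6356 VAR.
Step 9 — Apparent power: |S| = 0.6928 VA.
Step 10 — Power factor: PF = P/|S| = 0.398 (leading).

(a) P = 0.2757 W  (b) Q = -0.6356 VAR  (c) S = 0.6928 VA  (d) PF = 0.398 (leading)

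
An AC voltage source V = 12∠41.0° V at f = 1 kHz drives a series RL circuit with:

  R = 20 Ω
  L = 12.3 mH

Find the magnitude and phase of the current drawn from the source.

Step 1 — Angular frequency: ω = 2π·f = 2π·1000 = 6283 rad/s.
Step 2 — Component impedances:
  R: Z = R = 20 Ω
  L: Z = jωL = j·6283·0.0123 = 0 + j77.28 Ω
Step 3 — Series combination: Z_total = R + L = 20 + j77.28 Ω = 79.83∠75.5° Ω.
Step 4 — Source phasor: V = 12∠41.0° V = 9.057 + j7.873 V.
Step 5 — Ohm's law: I = V / Z_total = (9.057 + j7.873) / (20 + j77.28) = 0.1239 - j0.08512 A.
Step 6 — Convert to polar: |I| = 0.1503 A, ∠I = -34.5°.

I = 0.1503∠-34.5° A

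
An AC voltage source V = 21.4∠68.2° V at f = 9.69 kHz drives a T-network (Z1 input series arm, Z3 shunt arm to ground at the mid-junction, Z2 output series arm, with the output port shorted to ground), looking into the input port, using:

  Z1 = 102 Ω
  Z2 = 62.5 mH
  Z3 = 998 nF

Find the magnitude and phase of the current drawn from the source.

Step 1 — Angular frequency: ω = 2π·f = 2π·9690 = 6.088e+04 rad/s.
Step 2 — Component impedances:
  Z1: Z = R = 102 Ω
  Z2: Z = jωL = j·6.088e+04·0.0625 = 0 + j3805 Ω
  Z3: Z = 1/(jωC) = -j/(ω·C) = 0 - j16.46 Ω
Step 3 — With the output port shorted to ground, the output series arm Z2 runs from the junction to ground; the shunt arm Z3 also runs from the junction to ground. They appear in parallel: Z3 || Z2 = 0 - j16.53 Ω.
Step 4 — Series with input arm Z1: Z_in = Z1 + (Z3 || Z2) = 102 - j16.53 Ω = 103.3∠-9.2° Ω.
Step 5 — Source phasor: V = 21.4∠68.2° V = 7.947 + j19.87 V.
Step 6 — Ohm's law: I = V / Z_total = (7.947 + j19.87) / (102 - j16.53) = 0.04516 + j0.2021 A.
Step 7 — Convert to polar: |I| = 0.2071 A, ∠I = 77.4°.

I = 0.2071∠77.4° A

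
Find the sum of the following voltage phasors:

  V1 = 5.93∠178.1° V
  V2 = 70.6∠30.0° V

Step 1 — Convert each phasor to rectangular form:
  V1 = 5.93·(cos(178.1°) + j·sin(178.1°)) = -5.927 + j0.1966 V
  V2 = 70.6·(cos(30.0°) + j·sin(30.0°)) = 61.14 + j35.3 V
Step 2 — Sum components: V_total = 55.21 + j35.5 V.
Step 3 — Convert to polar: |V_total| = 65.64 V, ∠V_total = 32.7°.

V_total = 65.64∠32.7° V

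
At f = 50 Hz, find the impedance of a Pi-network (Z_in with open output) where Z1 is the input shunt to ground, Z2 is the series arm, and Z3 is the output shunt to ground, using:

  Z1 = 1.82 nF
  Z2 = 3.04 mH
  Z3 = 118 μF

Step 1 — Angular frequency: ω = 2π·f = 2π·50 = 314.2 rad/s.
Step 2 — Component impedances:
  Z1: Z = 1/(jωC) = -j/(ω·C) = 0 - j1.749e+06 Ω
  Z2: Z = jωL = j·314.2·0.00304 = 0 + j0.955 Ω
  Z3: Z = 1/(jωC) = -j/(ω·C) = 0 - j26.98 Ω
Step 3 — With open output, the series arm Z2 and the output shunt Z3 appear in series to ground: Z2 + Z3 = 0 - j26.02 Ω.
Step 4 — Parallel with input shunt Z1: Z_in = Z1 || (Z2 + Z3) = 0 - j26.02 Ω = 26.02∠-90.0° Ω.

Z = 0 - j26.02 Ω = 26.02∠-90.0° Ω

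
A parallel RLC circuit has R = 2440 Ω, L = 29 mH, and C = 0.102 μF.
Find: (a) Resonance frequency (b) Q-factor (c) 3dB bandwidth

Step 1 — Resonance: ω₀ = 1/√(LC) = 1/√(0.029·1.02e-07) = 1.839e+04 rad/s.
Step 2 — f₀ = ω₀/(2π) = 2926 Hz.
Step 3 — Parallel Q: Q = R/(ω₀L) = 2440/(1.839e+04·0.029) = 4.576.
Step 4 — Bandwidth: Δω = ω₀/Q = 4018 rad/s; BW = Δω/(2π) = 639.5 Hz.

(a) f₀ = 2926 Hz  (b) Q = 4.576  (c) BW = 639.5 Hz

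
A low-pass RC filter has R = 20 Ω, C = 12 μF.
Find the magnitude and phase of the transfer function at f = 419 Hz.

Step 1 — Angular frequency: ω = 2π·419 = 2633 rad/s.
Step 2 — Transfer function: H(jω) = 1/(1 + jωRC).
Step 3 — Denominator: 1 + jωRC = 1 + j·2633·20·1.2e-05 = 1 + j0.6318.
Step 4 — H = 0.7147 - j0.4516.
Step 5 — Magnitude: |H| = 0.8454 (-1.5 dB); phase: φ = -32.3°.

|H| = 0.8454 (-1.5 dB), φ = -32.3°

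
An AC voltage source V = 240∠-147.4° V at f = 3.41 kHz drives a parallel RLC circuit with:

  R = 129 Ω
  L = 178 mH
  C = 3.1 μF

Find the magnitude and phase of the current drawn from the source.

Step 1 — Angular frequency: ω = 2π·f = 2π·3410 = 2.143e+04 rad/s.
Step 2 — Component impedances:
  R: Z = R = 129 Ω
  L: Z = jωL = j·2.143e+04·0.178 = 0 + j3814 Ω
  C: Z = 1/(jωC) = -j/(ω·C) = 0 - j15.06 Ω
Step 3 — Parallel combination: 1/Z_total = 1/R + 1/L + 1/C; Z_total = 1.747 - j14.91 Ω = 15.01∠-83.3° Ω.
Step 4 — Source phasor: V = 240∠-147.4° V = -202.2 - j129.3 V.
Step 5 — Ohm's law: I = V / Z_total = (-202.2 - j129.3) / (1.747 - j14.91) = 6.987 - j14.38 A.
Step 6 — Convert to polar: |I| = 15.99 A, ∠I = -64.1°.

I = 15.99∠-64.1° A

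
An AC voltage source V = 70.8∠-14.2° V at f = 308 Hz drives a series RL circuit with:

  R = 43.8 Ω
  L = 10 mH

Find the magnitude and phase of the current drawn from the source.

Step 1 — Angular frequency: ω = 2π·f = 2π·308 = 1935 rad/s.
Step 2 — Component impedances:
  R: Z = R = 43.8 Ω
  L: Z = jωL = j·1935·0.01 = 0 + j19.35 Ω
Step 3 — Series combination: Z_total = R + L = 43.8 + j19.35 Ω = 47.88∠23.8° Ω.
Step 4 — Source phasor: V = 70.8∠-14.2° V = 68.64 - j17.37 V.
Step 5 — Ohm's law: I = V / Z_total = (68.64 - j17.37) / (43.8 + j19.35) = 1.165 - j0.911 A.
Step 6 — Convert to polar: |I| = 1.479 A, ∠I = -38.0°.

I = 1.479∠-38.0° A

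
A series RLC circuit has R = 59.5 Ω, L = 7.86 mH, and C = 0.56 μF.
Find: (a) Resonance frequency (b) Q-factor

Step 1 — Resonance condition Im(Z)=0 gives ω₀ = 1/√(LC).
Step 2 — ω₀ = 1/√(0.00786·5.6e-07) = 1.507e+04 rad/s.
Step 3 — f₀ = ω₀/(2π) = 2399 Hz.
Step 4 — Series Q: Q = ω₀L/R = 1.507e+04·0.00786/59.5 = 1.991.

(a) f₀ = 2399 Hz  (b) Q = 1.991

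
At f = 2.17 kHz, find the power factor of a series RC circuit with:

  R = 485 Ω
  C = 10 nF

Step 1 — Angular frequency: ω = 2π·f = 2π·2170 = 1.363e+04 rad/s.
Step 2 — Component impedances:
  R: Z = R = 485 Ω
  C: Z = 1/(jωC) = -j/(ω·C) = 0 - j7334 Ω
Step 3 — Series combination: Z_total = R + C = 485 - j7334 Ω = 7350∠-86.2° Ω.
Step 4 — Power factor: PF = cos(φ) = Re(Z)/|Z| = 485/7350.3 = 0.06598.
Step 5 — Type: Im(Z) = -7334 ⇒ leading (phase φ = -86.2°).

PF = 0.06598 (leading, φ = -86.2°)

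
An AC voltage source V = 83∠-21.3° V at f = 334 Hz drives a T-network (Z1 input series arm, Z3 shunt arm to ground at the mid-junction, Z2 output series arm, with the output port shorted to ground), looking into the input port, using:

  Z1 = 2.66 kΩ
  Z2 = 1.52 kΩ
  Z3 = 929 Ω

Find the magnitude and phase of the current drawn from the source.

Step 1 — Angular frequency: ω = 2π·f = 2π·334 = 2099 rad/s.
Step 2 — Component impedances:
  Z1: Z = R = 2660 Ω
  Z2: Z = R = 1520 Ω
  Z3: Z = R = 929 Ω
Step 3 — With the output port shorted to ground, the output series arm Z2 runs from the junction to ground; the shunt arm Z3 also runs from the junction to ground. They appear in parallel: Z3 || Z2 = 576.6 Ω.
Step 4 — Series with input arm Z1: Z_in = Z1 + (Z3 || Z2) = 3237 Ω = 3237∠0.0° Ω.
Step 5 — Source phasor: V = 83∠-21.3° V = 77.33 - j30.15 V.
Step 6 — Ohm's law: I = V / Z_total = (77.33 - j30.15) / (3237) = 0.02389 - j0.009315 A.
Step 7 — Convert to polar: |I| = 0.02564 A, ∠I = -21.3°.

I = 0.02564∠-21.3° A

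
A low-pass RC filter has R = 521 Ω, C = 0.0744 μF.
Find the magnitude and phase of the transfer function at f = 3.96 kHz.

Step 1 — Angular frequency: ω = 2π·3960 = 2.488e+04 rad/s.
Step 2 — Transfer function: H(jω) = 1/(1 + jωRC).
Step 3 — Denominator: 1 + jωRC = 1 + j·2.488e+04·521·7.44e-08 = 1 + j0.9645.
Step 4 — H = 0.5181 - j0.4997.
Step 5 — Magnitude: |H| = 0.7198 (-2.9 dB); phase: φ = -44.0°.

|H| = 0.7198 (-2.9 dB), φ = -44.0°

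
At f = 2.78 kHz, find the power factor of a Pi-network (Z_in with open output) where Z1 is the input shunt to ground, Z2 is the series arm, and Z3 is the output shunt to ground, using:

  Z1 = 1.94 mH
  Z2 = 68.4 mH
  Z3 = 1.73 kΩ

Step 1 — Angular frequency: ω = 2π·f = 2π·2780 = 1.747e+04 rad/s.
Step 2 — Component impedances:
  Z1: Z = jωL = j·1.747e+04·0.00194 = 0 + j33.89 Ω
  Z2: Z = jωL = j·1.747e+04·0.0684 = 0 + j1195 Ω
  Z3: Z = R = 1730 Ω
Step 3 — With open output, the series arm Z2 and the output shunt Z3 appear in series to ground: Z2 + Z3 = 1730 + j1195 Ω.
Step 4 — Parallel with input shunt Z1: Z_in = Z1 || (Z2 + Z3) = 0.4412 + j33.57 Ω = 33.58∠89.2° Ω.
Step 5 — Power factor: PF = cos(φ) = Re(Z)/|Z| = 0.4412/33.58 = 0.01314.
Step 6 — Type: Im(Z) = 33.57 ⇒ lagging (phase φ = 89.2°).

PF = 0.01314 (lagging, φ = 89.2°)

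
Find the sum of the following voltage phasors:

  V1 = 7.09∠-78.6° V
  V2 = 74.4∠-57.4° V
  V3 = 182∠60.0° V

Step 1 — Convert each phasor to rectangular form:
  V1 = 7.09·(cos(-78.6°) + j·sin(-78.6°)) = 1.401 - j6.95 V
  V2 = 74.4·(cos(-57.4°) + j·sin(-57.4°)) = 40.08 - j62.68 V
  V3 = 182·(cos(60.0°) + j·sin(60.0°)) = 91 + j157.6 V
Step 2 — Sum components: V_total = 132.5 + j87.99 V.
Step 3 — Convert to polar: |V_total| = 159 V, ∠V_total = 33.6°.

V_total = 159∠33.6° V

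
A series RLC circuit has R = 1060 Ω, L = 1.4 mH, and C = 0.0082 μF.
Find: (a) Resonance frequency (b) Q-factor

Step 1 — Resonance condition Im(Z)=0 gives ω₀ = 1/√(LC).
Step 2 — ω₀ = 1/√(0.0014·8.2e-09) = 2.951e+05 rad/s.
Step 3 — f₀ = ω₀/(2π) = 4.697e+04 Hz.
Step 4 — Series Q: Q = ω₀L/R = 2.951e+05·0.0014/1060 = 0.3898.

(a) f₀ = 4.697e+04 Hz  (b) Q = 0.3898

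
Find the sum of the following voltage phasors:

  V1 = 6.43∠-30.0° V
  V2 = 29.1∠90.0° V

Step 1 — Convert each phasor to rectangular form:
  V1 = 6.43·(cos(-30.0°) + j·sin(-30.0°)) = 5.569 - j3.215 V
  V2 = 29.1·(cos(90.0°) + j·sin(90.0°)) = 0 + j29.1 V
Step 2 — Sum components: V_total = 5.569 + j25.89 V.
Step 3 — Convert to polar: |V_total| = 26.48 V, ∠V_total = 77.9°.

V_total = 26.48∠77.9° V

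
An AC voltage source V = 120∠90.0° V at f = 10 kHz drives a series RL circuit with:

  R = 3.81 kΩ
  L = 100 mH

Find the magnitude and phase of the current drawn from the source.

Step 1 — Angular frequency: ω = 2π·f = 2π·1e+04 = 6.283e+04 rad/s.
Step 2 — Component impedances:
  R: Z = R = 3810 Ω
  L: Z = jωL = j·6.283e+04·0.1 = 0 + j6283 Ω
Step 3 — Series combination: Z_total = R + L = 3810 + j6283 Ω = 7348∠58.8° Ω.
Step 4 — Source phasor: V = 120∠90.0° V = 0 + j120 V.
Step 5 — Ohm's law: I = V / Z_total = (0 + j120) / (3810 + j6283) = 0.01396 + j0.008468 A.
Step 6 — Convert to polar: |I| = 0.01633 A, ∠I = 31.2°.

I = 0.01633∠31.2° A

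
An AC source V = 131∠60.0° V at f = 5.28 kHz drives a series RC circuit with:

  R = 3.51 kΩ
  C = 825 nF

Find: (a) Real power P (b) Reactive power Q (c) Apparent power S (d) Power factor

Step 1 — Angular frequency: ω = 2π·f = 2π·5280 = 3.318e+04 rad/s.
Step 2 — Component impedances:
  R: Z = R = 3510 Ω
  C: Z = 1/(jωC) = -j/(ω·C) = 0 - j36.54 Ω
Step 3 — Series combination: Z_total = R + C = 3510 - j36.54 Ω = 3510∠-0.6° Ω.
Step 4 — Source phasor: V = 131∠60.0° V = 65.5 + j113.4 V.
Step 5 — Current: I = V / Z = 0.01832 + j0.03251 A = 0.03732∠60.6° A.
Step 6 — Complex power: S = V·I* = 4.889 - j0.05089 VA.
Step 7 — Real power: P = Re(S) = 4.889 W.
Step 8 — Reactive power: Q = Im(S) = -0.05089 VAR.
Step 9 — Apparent power: |S| = 4.889 VA.
Step 10 — Power factor: PF = P/|S| = 0.9999 (leading).

(a) P = 4.889 W  (b) Q = -0.05089 VAR  (c) S = 4.889 VA  (d) PF = 0.9999 (leading)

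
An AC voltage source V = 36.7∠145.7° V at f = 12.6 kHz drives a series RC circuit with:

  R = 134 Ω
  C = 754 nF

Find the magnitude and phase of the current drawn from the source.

Step 1 — Angular frequency: ω = 2π·f = 2π·1.26e+04 = 7.917e+04 rad/s.
Step 2 — Component impedances:
  R: Z = R = 134 Ω
  C: Z = 1/(jωC) = -j/(ω·C) = 0 - j16.75 Ω
Step 3 — Series combination: Z_total = R + C = 134 - j16.75 Ω = 135∠-7.1° Ω.
Step 4 — Source phasor: V = 36.7∠145.7° V = -30.32 + j20.68 V.
Step 5 — Ohm's law: I = V / Z_total = (-30.32 + j20.68) / (134 - j16.75) = -0.2418 + j0.1241 A.
Step 6 — Convert to polar: |I| = 0.2718 A, ∠I = 152.8°.

I = 0.2718∠152.8° A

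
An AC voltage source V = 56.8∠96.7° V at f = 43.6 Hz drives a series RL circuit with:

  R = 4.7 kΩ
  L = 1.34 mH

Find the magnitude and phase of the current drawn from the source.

Step 1 — Angular frequency: ω = 2π·f = 2π·43.6 = 273.9 rad/s.
Step 2 — Component impedances:
  R: Z = R = 4700 Ω
  L: Z = jωL = j·273.9·0.00134 = 0 + j0.3671 Ω
Step 3 — Series combination: Z_total = R + L = 4700 + j0.3671 Ω = 4700∠0.0° Ω.
Step 4 — Source phasor: V = 56.8∠96.7° V = -6.627 + j56.41 V.
Step 5 — Ohm's law: I = V / Z_total = (-6.627 + j56.41) / (4700 + j0.3671) = -0.001409 + j0.012 A.
Step 6 — Convert to polar: |I| = 0.01209 A, ∠I = 96.7°.

I = 0.01209∠96.7° A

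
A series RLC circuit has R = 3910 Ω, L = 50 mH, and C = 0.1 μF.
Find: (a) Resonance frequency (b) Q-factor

Step 1 — Resonance condition Im(Z)=0 gives ω₀ = 1/√(LC).
Step 2 — ω₀ = 1/√(0.05·1e-07) = 1.414e+04 rad/s.
Step 3 — f₀ = ω₀/(2π) = 2251 Hz.
Step 4 — Series Q: Q = ω₀L/R = 1.414e+04·0.05/3910 = 0.1808.

(a) f₀ = 2251 Hz  (b) Q = 0.1808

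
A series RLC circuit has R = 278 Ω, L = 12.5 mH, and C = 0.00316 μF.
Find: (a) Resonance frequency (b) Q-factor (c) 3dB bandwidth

Step 1 — Resonance: ω₀ = 1/√(LC) = 1/√(0.0125·3.16e-09) = 1.591e+05 rad/s.
Step 2 — f₀ = ω₀/(2π) = 2.532e+04 Hz.
Step 3 — Series Q: Q = ω₀L/R = 1.591e+05·0.0125/278 = 7.154.
Step 4 — Bandwidth: Δω = ω₀/Q = 2.224e+04 rad/s; BW = Δω/(2π) = 3540 Hz.

(a) f₀ = 2.532e+04 Hz  (b) Q = 7.154  (c) BW = 3540 Hz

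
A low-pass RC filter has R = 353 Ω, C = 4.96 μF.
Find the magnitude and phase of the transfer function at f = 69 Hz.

Step 1 — Angular frequency: ω = 2π·69 = 433.5 rad/s.
Step 2 — Transfer function: H(jω) = 1/(1 + jωRC).
Step 3 — Denominator: 1 + jωRC = 1 + j·433.5·353·4.96e-06 = 1 + j0.7591.
Step 4 — H = 0.6344 - j0.4816.
Step 5 — Magnitude: |H| = 0.7965 (-2.0 dB); phase: φ = -37.2°.

|H| = 0.7965 (-2.0 dB), φ = -37.2°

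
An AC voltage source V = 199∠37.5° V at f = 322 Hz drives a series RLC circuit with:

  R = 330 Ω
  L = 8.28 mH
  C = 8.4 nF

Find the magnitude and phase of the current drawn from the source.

Step 1 — Angular frequency: ω = 2π·f = 2π·322 = 2023 rad/s.
Step 2 — Component impedances:
  R: Z = R = 330 Ω
  L: Z = jωL = j·2023·0.00828 = 0 + j16.75 Ω
  C: Z = 1/(jωC) = -j/(ω·C) = 0 - j5.884e+04 Ω
Step 3 — Series combination: Z_total = R + L + C = 330 - j5.882e+04 Ω = 5.883e+04∠-89.7° Ω.
Step 4 — Source phasor: V = 199∠37.5° V = 157.9 + j121.1 V.
Step 5 — Ohm's law: I = V / Z_total = (157.9 + j121.1) / (330 - j5.882e+04) = -0.002044 + j0.002695 A.
Step 6 — Convert to polar: |I| = 0.003383 A, ∠I = 127.2°.

I = 0.003383∠127.2° A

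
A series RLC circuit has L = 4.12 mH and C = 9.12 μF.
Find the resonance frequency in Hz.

Step 1 — Resonance condition Im(Z)=0 gives ω₀ = 1/√(LC).
Step 2 — ω₀ = 1/√(0.00412·9.12e-06) = 5159 rad/s.
Step 3 — f₀ = ω₀/(2π) = 821.1 Hz.

f₀ = 821.1 Hz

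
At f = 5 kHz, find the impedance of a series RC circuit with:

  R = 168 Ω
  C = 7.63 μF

Step 1 — Angular frequency: ω = 2π·f = 2π·5000 = 3.142e+04 rad/s.
Step 2 — Component impedances:
  R: Z = R = 168 Ω
  C: Z = 1/(jωC) = -j/(ω·C) = 0 - j4.172 Ω
Step 3 — Series combination: Z_total = R + C = 168 - j4.172 Ω = 168.1∠-1.4° Ω.

Z = 168 - j4.172 Ω = 168.1∠-1.4° Ω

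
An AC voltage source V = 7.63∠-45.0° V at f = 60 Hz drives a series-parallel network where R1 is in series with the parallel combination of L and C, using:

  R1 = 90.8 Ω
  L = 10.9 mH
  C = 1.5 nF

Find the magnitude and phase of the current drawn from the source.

Step 1 — Angular frequency: ω = 2π·f = 2π·60 = 377 rad/s.
Step 2 — Component impedances:
  R1: Z = R = 90.8 Ω
  L: Z = jωL = j·377·0.0109 = 0 + j4.109 Ω
  C: Z = 1/(jωC) = -j/(ω·C) = 0 - j1.768e+06 Ω
Step 3 — Parallel branch: L || C = 1/(1/L + 1/C) = 0 + j4.109 Ω.
Step 4 — Series with R1: Z_total = R1 + (L || C) = 90.8 + j4.109 Ω = 90.89∠2.6° Ω.
Step 5 — Source phasor: V = 7.63∠-45.0° V = 5.395 - j5.395 V.
Step 6 — Ohm's law: I = V / Z_total = (5.395 - j5.395) / (90.8 + j4.109) = 0.05661 - j0.06198 A.
Step 7 — Convert to polar: |I| = 0.08394 A, ∠I = -47.6°.

I = 0.08394∠-47.6° A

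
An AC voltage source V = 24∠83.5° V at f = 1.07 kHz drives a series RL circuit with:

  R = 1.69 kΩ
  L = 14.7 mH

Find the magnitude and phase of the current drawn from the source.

Step 1 — Angular frequency: ω = 2π·f = 2π·1070 = 6723 rad/s.
Step 2 — Component impedances:
  R: Z = R = 1690 Ω
  L: Z = jωL = j·6723·0.0147 = 0 + j98.83 Ω
Step 3 — Series combination: Z_total = R + L = 1690 + j98.83 Ω = 1693∠3.3° Ω.
Step 4 — Source phasor: V = 24∠83.5° V = 2.717 + j23.85 V.
Step 5 — Ohm's law: I = V / Z_total = (2.717 + j23.85) / (1690 + j98.83) = 0.002424 + j0.01397 A.
Step 6 — Convert to polar: |I| = 0.01418 A, ∠I = 80.2°.

I = 0.01418∠80.2° A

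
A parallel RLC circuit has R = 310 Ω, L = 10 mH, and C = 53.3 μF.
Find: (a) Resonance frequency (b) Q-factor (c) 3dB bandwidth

Step 1 — Resonance: ω₀ = 1/√(LC) = 1/√(0.01·5.33e-05) = 1370 rad/s.
Step 2 — f₀ = ω₀/(2π) = 218 Hz.
Step 3 — Parallel Q: Q = R/(ω₀L) = 310/(1370·0.01) = 22.63.
Step 4 — Bandwidth: Δω = ω₀/Q = 60.52 rad/s; BW = Δω/(2π) = 9.632 Hz.

(a) f₀ = 218 Hz  (b) Q = 22.63  (c) BW = 9.632 Hz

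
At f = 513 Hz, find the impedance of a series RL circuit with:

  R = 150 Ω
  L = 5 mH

Step 1 — Angular frequency: ω = 2π·f = 2π·513 = 3223 rad/s.
Step 2 — Component impedances:
  R: Z = R = 150 Ω
  L: Z = jωL = j·3223·0.005 = 0 + j16.12 Ω
Step 3 — Series combination: Z_total = R + L = 150 + j16.12 Ω = 150.9∠6.1° Ω.

Z = 150 + j16.12 Ω = 150.9∠6.1° Ω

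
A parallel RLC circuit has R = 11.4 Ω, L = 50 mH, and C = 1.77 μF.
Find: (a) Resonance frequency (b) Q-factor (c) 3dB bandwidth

Step 1 — Resonance: ω₀ = 1/√(LC) = 1/√(0.05·1.77e-06) = 3361 rad/s.
Step 2 — f₀ = ω₀/(2π) = 535 Hz.
Step 3 — Parallel Q: Q = R/(ω₀L) = 11.4/(3361·0.05) = 0.06783.
Step 4 — Bandwidth: Δω = ω₀/Q = 4.956e+04 rad/s; BW = Δω/(2π) = 7888 Hz.

(a) f₀ = 535 Hz  (b) Q = 0.06783  (c) BW = 7888 Hz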